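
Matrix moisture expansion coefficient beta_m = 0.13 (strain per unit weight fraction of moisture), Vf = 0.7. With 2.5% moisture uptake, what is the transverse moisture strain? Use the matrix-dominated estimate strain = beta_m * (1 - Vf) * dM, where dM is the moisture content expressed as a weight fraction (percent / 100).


dM = 2.5/100 = 0.025
strain = beta_m * (1-Vf) * dM = 0.13 * 0.3 * 0.025 = 0.000975

0.000975


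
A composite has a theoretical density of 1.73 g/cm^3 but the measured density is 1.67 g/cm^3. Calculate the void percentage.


Void% = (rho_theo - rho_actual)/rho_theo * 100 = (1.73 - 1.67)/1.73 * 100 = 3.47%

3.47%


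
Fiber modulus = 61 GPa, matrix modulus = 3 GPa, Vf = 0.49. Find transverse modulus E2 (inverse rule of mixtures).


1/E2 = Vf/Ef + (1-Vf)/Em = 0.49/61 + 0.51/3
E2 = 5.62 GPa

5.62 GPa


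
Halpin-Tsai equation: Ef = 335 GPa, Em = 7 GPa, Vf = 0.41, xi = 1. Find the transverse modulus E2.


eta = (Ef/Em - 1)/(Ef/Em + xi) = (47.8571 - 1)/(47.8571 + 1) = 0.9591
E2 = Em*(1+xi*eta*Vf)/(1-eta*Vf) = 16.07 GPa

16.07 GPa


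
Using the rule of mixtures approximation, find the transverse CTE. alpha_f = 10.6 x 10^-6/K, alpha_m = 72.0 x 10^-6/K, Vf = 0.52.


alpha_2 = alpha_f*Vf + alpha_m*(1-Vf) = 10.6*0.52 + 72.0*0.48 = 40.1 x 10^-6/K

40.1 x 10^-6/K


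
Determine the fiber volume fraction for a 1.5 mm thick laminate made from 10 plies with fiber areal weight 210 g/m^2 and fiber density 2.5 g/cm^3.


Vf = n * FAW / (rho_f * h * 1000) = 10 * 210 / (2.5 * 1.5 * 1000) = 0.56

0.56


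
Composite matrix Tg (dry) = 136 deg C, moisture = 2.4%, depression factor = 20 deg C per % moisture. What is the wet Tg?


Tg_wet = Tg_dry - k*moisture = 136 - 20*2.4 = 88.0 deg C

88.0 deg C


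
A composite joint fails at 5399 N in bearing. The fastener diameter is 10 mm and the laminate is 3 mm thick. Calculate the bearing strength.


sigma_br = F/(d*h) = 5399/(10*3) = 180.0 MPa

180.0 MPa


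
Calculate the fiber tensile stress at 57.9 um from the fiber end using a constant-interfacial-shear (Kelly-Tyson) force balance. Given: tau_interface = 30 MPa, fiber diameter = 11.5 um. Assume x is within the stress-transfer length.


Force balance: sigma_f * (pi*d^2/4) = tau * (pi*d) * x  ->  sigma_f = 4 * tau * x / d
sigma_f = 4 * 30 * 57.9 / 11.5 = 604.2 MPa

604.2 MPa


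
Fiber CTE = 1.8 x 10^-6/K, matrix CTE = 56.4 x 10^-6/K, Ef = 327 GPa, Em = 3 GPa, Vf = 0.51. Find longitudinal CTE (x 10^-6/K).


E1 = Ef*Vf + Em*(1-Vf) = 168.24
alpha_1 = (alpha_f*Ef*Vf + alpha_m*Em*(1-Vf))/E1 = 2.28 x 10^-6/K

2.28 x 10^-6/K


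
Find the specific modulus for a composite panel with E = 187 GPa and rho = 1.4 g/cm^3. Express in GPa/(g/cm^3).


Specific stiffness = E/rho = 187/1.4 = 133.6 GPa/(g/cm^3)

133.6 GPa/(g/cm^3)


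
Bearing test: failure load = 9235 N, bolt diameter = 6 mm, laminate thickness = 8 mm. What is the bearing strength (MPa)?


sigma_br = F/(d*h) = 9235/(6*8) = 192.4 MPa

192.4 MPa


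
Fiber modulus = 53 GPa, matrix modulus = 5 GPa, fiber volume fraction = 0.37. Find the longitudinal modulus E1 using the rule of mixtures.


E1 = Ef*Vf + Em*(1-Vf) = 53*0.37 + 5*0.63 = 22.76 GPa

22.76 GPa


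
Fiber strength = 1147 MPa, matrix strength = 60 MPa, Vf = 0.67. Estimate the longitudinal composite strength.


sigma_1 = sigma_f*Vf + sigma_m*(1-Vf) = 1147*0.67 + 60*0.33 = 788.3 MPa

788.3 MPa


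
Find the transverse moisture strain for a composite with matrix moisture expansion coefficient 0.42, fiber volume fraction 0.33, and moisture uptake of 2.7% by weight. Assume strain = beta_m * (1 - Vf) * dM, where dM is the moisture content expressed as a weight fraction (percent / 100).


dM = 2.7/100 = 0.027
strain = beta_m * (1-Vf) * dM = 0.42 * 0.67 * 0.027 = 0.0075978

0.0075978


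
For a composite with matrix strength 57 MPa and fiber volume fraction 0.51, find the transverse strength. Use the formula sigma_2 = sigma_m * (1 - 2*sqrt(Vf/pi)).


factor = 1 - 2*sqrt(0.51/pi) = 0.1942
sigma_2 = 57 * 0.1942 = 11.07 MPa

11.07 MPa


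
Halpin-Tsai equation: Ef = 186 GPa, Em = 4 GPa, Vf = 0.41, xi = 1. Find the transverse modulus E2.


eta = (Ef/Em - 1)/(Ef/Em + xi) = (46.5 - 1)/(46.5 + 1) = 0.9579
E2 = Em*(1+xi*eta*Vf)/(1-eta*Vf) = 9.17 GPa

9.17 GPa


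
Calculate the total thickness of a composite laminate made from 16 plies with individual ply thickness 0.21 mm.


h = n * t_ply = 16 * 0.21 = 3.36 mm

3.36 mm


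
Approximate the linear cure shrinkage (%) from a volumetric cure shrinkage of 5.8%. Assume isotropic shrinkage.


Linear shrinkage ≈ vol_shrink/3 = 5.8/3 = 1.933%

1.933%


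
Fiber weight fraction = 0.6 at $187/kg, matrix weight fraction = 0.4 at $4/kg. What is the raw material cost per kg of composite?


Cost = cost_f*Wf + cost_m*Wm = 187*0.6 + 4*0.4 = $113.8/kg

$113.8/kg


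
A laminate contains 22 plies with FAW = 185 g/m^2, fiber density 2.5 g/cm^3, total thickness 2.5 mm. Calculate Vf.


Vf = n * FAW / (rho_f * h * 1000) = 22 * 185 / (2.5 * 2.5 * 1000) = 0.6512

0.6512


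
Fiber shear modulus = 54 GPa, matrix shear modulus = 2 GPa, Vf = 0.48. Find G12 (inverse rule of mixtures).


1/G12 = Vf/Gf + (1-Vf)/Gm = 0.48/54 + 0.52/2
G12 = 3.72 GPa

3.72 GPa


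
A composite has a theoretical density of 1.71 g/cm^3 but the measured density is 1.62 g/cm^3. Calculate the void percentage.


Void% = (rho_theo - rho_actual)/rho_theo * 100 = (1.71 - 1.62)/1.71 * 100 = 5.26%

5.26%


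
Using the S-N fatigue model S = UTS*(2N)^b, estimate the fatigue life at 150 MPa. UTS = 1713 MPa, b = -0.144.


N = 0.5 * (S/UTS)^(1/b) = 0.5 * (150/1713)^(1/-0.144) = 1.1063e+07 cycles

1.1063e+07 cycles


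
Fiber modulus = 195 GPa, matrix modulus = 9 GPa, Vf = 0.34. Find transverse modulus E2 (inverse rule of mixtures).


1/E2 = Vf/Ef + (1-Vf)/Em = 0.34/195 + 0.66/9
E2 = 13.32 GPa

13.32 GPa


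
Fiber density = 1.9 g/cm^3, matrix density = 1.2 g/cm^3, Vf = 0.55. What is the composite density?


rho_c = rho_f*Vf + rho_m*(1-Vf) = 1.9*0.55 + 1.2*0.45 = 1.585 g/cm^3

1.585 g/cm^3


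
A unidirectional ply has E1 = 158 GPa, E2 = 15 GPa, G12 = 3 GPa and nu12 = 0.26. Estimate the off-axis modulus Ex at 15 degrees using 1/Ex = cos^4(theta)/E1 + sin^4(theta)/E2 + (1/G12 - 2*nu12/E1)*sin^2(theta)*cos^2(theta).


cos^4(15) = 0.870513, sin^4(15) = 0.004487, sin^2(15)*cos^2(15) = 0.0625
1/G12 - 2*nu12/E1 = 1/3 - 2*0.26/158 = 0.330042 GPa^-1
1/Ex = 0.870513/158 + 0.004487/15 + 0.330042*0.0625 = 0.0264364 GPa^-1
Ex = 37.83 GPa

37.83 GPa


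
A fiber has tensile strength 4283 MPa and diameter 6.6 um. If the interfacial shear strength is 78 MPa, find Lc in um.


Lc = sigma_f * d / (2 * tau_i) = 4283 * 6.6 / (2 * 78) = 181.2 um

181.2 um


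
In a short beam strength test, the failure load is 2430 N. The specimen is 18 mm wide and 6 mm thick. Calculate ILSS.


ILSS = 3F/(4bh) = 3*2430/(4*18*6) = 16.88 MPa

16.88 MPa


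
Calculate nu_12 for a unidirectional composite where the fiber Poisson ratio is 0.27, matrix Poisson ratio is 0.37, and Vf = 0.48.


nu_12 = nu_f*Vf + nu_m*(1-Vf) = 0.27*0.48 + 0.37*0.52 = 0.322

0.322


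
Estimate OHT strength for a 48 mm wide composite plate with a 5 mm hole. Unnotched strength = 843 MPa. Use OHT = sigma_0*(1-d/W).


OHT = sigma_0*(1-d/W) = 843*(1-5/48) = 755.2 MPa

755.2 MPa


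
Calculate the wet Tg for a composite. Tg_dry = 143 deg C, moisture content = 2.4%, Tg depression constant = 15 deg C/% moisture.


Tg_wet = Tg_dry - k*moisture = 143 - 15*2.4 = 107.0 deg C

107.0 deg C


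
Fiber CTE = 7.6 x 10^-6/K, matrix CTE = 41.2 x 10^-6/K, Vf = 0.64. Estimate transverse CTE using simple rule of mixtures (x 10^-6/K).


alpha_2 = alpha_f*Vf + alpha_m*(1-Vf) = 7.6*0.64 + 41.2*0.36 = 19.7 x 10^-6/K

19.7 x 10^-6/K


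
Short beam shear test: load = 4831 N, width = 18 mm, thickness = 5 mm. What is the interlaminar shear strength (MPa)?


ILSS = 3F/(4bh) = 3*4831/(4*18*5) = 40.26 MPa

40.26 MPa


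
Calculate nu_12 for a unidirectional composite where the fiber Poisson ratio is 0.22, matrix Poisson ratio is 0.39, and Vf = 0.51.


nu_12 = nu_f*Vf + nu_m*(1-Vf) = 0.22*0.51 + 0.39*0.49 = 0.3033

0.3033


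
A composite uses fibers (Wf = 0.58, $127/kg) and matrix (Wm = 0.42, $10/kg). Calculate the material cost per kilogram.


Cost = cost_f*Wf + cost_m*Wm = 127*0.58 + 10*0.42 = $77.86/kg

$77.86/kg


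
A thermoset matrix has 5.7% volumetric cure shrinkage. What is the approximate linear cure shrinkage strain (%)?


Linear shrinkage ≈ vol_shrink/3 = 5.7/3 = 1.9%

1.9%


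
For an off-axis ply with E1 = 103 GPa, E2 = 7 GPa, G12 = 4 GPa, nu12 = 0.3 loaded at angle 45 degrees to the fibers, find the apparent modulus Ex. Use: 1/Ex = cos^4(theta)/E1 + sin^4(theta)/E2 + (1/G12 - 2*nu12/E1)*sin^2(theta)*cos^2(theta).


cos^4(45) = 0.25, sin^4(45) = 0.25, sin^2(45)*cos^2(45) = 0.25
1/G12 - 2*nu12/E1 = 1/4 - 2*0.3/103 = 0.244175 GPa^-1
1/Ex = 0.25/103 + 0.25/7 + 0.244175*0.25 = 0.0991852 GPa^-1
Ex = 10.08 GPa

10.08 GPa


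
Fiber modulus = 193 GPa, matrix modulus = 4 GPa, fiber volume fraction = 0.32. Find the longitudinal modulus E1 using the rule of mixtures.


E1 = Ef*Vf + Em*(1-Vf) = 193*0.32 + 4*0.68 = 64.48 GPa

64.48 GPa


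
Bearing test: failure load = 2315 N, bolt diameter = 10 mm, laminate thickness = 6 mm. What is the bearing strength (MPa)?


sigma_br = F/(d*h) = 2315/(10*6) = 38.6 MPa

38.6 MPa


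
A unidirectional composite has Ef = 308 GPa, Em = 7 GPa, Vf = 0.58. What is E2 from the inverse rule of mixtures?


1/E2 = Vf/Ef + (1-Vf)/Em = 0.58/308 + 0.42/7
E2 = 16.16 GPa

16.16 GPa


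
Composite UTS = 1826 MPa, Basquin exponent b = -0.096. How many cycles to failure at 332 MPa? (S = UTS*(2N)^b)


N = 0.5 * (S/UTS)^(1/b) = 0.5 * (332/1826)^(1/-0.096) = 2.5768e+07 cycles

2.5768e+07 cycles


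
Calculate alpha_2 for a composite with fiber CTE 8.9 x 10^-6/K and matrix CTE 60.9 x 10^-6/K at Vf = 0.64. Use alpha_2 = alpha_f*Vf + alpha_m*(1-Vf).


alpha_2 = alpha_f*Vf + alpha_m*(1-Vf) = 8.9*0.64 + 60.9*0.36 = 27.6 x 10^-6/K

27.6 x 10^-6/K


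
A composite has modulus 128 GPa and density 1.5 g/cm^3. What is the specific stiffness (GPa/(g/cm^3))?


Specific stiffness = E/rho = 128/1.5 = 85.3 GPa/(g/cm^3)

85.3 GPa/(g/cm^3)


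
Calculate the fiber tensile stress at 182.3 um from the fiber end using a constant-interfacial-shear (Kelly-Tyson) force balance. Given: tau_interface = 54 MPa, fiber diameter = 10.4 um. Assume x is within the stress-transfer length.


Force balance: sigma_f * (pi*d^2/4) = tau * (pi*d) * x  ->  sigma_f = 4 * tau * x / d
sigma_f = 4 * 54 * 182.3 / 10.4 = 3786.2 MPa

3786.2 MPa


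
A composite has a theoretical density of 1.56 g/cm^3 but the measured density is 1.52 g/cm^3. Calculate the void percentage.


Void% = (rho_theo - rho_actual)/rho_theo * 100 = (1.56 - 1.52)/1.56 * 100 = 2.56%

2.56%


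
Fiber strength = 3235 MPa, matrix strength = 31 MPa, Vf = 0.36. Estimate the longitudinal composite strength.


sigma_1 = sigma_f*Vf + sigma_m*(1-Vf) = 3235*0.36 + 31*0.64 = 1184.4 MPa

1184.4 MPa


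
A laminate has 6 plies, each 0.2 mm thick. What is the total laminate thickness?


h = n * t_ply = 6 * 0.2 = 1.2 mm

1.2 mm


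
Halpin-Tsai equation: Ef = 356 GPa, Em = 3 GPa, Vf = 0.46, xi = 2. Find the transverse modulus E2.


eta = (Ef/Em - 1)/(Ef/Em + xi) = (118.6667 - 1)/(118.6667 + 2) = 0.9751
E2 = Em*(1+xi*eta*Vf)/(1-eta*Vf) = 10.32 GPa

10.32 GPa


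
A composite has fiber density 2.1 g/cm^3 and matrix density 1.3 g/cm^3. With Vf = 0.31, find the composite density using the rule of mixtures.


rho_c = rho_f*Vf + rho_m*(1-Vf) = 2.1*0.31 + 1.3*0.69 = 1.548 g/cm^3

1.548 g/cm^3


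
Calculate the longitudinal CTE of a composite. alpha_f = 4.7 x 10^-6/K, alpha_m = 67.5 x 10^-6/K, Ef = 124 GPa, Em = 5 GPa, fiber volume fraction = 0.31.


E1 = Ef*Vf + Em*(1-Vf) = 41.89
alpha_1 = (alpha_f*Ef*Vf + alpha_m*Em*(1-Vf))/E1 = 9.87 x 10^-6/K

9.87 x 10^-6/K


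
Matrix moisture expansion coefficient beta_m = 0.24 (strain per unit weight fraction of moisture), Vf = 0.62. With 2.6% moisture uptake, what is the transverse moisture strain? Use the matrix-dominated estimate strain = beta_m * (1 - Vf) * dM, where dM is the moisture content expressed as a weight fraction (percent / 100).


dM = 2.6/100 = 0.026
strain = beta_m * (1-Vf) * dM = 0.24 * 0.38 * 0.026 = 0.0023712

0.0023712


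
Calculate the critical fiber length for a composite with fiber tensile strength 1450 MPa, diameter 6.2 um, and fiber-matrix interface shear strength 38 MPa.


Lc = sigma_f * d / (2 * tau_i) = 1450 * 6.2 / (2 * 38) = 118.3 um

118.3 um


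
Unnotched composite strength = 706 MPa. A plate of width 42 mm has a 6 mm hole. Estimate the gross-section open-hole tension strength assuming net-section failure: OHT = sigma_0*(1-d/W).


OHT = sigma_0*(1-d/W) = 706*(1-6/42) = 605.1 MPa

605.1 MPa


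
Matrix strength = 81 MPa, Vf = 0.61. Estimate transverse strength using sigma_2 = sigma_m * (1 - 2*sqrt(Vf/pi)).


factor = 1 - 2*sqrt(0.61/pi) = 0.1187
sigma_2 = 81 * 0.1187 = 9.62 MPa

9.62 MPa


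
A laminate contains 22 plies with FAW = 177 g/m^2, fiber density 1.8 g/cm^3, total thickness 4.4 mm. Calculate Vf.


Vf = n * FAW / (rho_f * h * 1000) = 22 * 177 / (1.8 * 4.4 * 1000) = 0.4917

0.4917


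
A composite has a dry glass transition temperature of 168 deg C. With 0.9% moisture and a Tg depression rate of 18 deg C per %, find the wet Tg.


Tg_wet = Tg_dry - k*moisture = 168 - 18*0.9 = 151.8 deg C

151.8 deg C


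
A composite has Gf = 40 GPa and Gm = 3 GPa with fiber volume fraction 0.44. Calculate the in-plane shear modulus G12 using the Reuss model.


1/G12 = Vf/Gf + (1-Vf)/Gm = 0.44/40 + 0.56/3
G12 = 5.06 GPa

5.06 GPa


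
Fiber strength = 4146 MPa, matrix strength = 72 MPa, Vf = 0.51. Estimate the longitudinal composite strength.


sigma_1 = sigma_f*Vf + sigma_m*(1-Vf) = 4146*0.51 + 72*0.49 = 2149.7 MPa

2149.7 MPa


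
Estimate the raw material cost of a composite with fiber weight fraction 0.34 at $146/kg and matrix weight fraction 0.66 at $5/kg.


Cost = cost_f*Wf + cost_m*Wm = 146*0.34 + 5*0.66 = $52.94/kg

$52.94/kg


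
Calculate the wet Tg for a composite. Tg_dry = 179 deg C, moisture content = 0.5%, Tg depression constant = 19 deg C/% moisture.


Tg_wet = Tg_dry - k*moisture = 179 - 19*0.5 = 169.5 deg C

169.5 deg C


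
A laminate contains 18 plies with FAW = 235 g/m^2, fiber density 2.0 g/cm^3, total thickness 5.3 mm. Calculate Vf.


Vf = n * FAW / (rho_f * h * 1000) = 18 * 235 / (2.0 * 5.3 * 1000) = 0.3991

0.3991


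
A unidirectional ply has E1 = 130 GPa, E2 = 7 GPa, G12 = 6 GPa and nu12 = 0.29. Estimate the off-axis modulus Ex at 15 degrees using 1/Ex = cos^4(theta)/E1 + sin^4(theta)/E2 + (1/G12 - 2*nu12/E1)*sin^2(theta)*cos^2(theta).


cos^4(15) = 0.870513, sin^4(15) = 0.004487, sin^2(15)*cos^2(15) = 0.0625
1/G12 - 2*nu12/E1 = 1/6 - 2*0.29/130 = 0.162205 GPa^-1
1/Ex = 0.870513/130 + 0.004487/7 + 0.162205*0.0625 = 0.0174751 GPa^-1
Ex = 57.22 GPa

57.22 GPa


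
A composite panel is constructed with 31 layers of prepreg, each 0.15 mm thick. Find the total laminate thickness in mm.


h = n * t_ply = 31 * 0.15 = 4.65 mm

4.65 mm


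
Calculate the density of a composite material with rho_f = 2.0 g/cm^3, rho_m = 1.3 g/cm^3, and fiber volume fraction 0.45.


rho_c = rho_f*Vf + rho_m*(1-Vf) = 2.0*0.45 + 1.3*0.55 = 1.615 g/cm^3

1.615 g/cm^3


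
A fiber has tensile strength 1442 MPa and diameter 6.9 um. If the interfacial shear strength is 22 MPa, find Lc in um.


Lc = sigma_f * d / (2 * tau_i) = 1442 * 6.9 / (2 * 22) = 226.1 um

226.1 um


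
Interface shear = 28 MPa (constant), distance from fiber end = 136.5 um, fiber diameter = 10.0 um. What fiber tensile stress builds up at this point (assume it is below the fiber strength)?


Force balance: sigma_f * (pi*d^2/4) = tau * (pi*d) * x  ->  sigma_f = 4 * tau * x / d
sigma_f = 4 * 28 * 136.5 / 10.0 = 1528.8 MPa

1528.8 MPa


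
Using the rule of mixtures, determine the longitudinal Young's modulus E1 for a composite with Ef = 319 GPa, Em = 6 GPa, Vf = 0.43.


E1 = Ef*Vf + Em*(1-Vf) = 319*0.43 + 6*0.57 = 140.59 GPa

140.59 GPa


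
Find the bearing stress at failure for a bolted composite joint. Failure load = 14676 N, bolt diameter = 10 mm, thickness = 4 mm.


sigma_br = F/(d*h) = 14676/(10*4) = 366.9 MPa

366.9 MPa


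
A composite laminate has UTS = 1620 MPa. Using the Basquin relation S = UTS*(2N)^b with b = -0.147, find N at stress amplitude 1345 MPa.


N = 0.5 * (S/UTS)^(1/b) = 0.5 * (1345/1620)^(1/-0.147) = 1.7725 cycles

1.7725 cycles


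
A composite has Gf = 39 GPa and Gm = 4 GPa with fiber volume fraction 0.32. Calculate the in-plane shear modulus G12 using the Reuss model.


1/G12 = Vf/Gf + (1-Vf)/Gm = 0.32/39 + 0.68/4
G12 = 5.61 GPa

5.61 GPa


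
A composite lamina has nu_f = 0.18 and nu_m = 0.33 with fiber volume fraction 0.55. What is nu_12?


nu_12 = nu_f*Vf + nu_m*(1-Vf) = 0.18*0.55 + 0.33*0.45 = 0.2475

0.2475


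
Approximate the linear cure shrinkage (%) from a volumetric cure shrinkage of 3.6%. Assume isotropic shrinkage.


Linear shrinkage ≈ vol_shrink/3 = 3.6/3 = 1.2%

1.2%


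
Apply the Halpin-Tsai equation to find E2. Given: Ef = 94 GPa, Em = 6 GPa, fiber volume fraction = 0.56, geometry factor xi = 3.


eta = (Ef/Em - 1)/(Ef/Em + xi) = (15.6667 - 1)/(15.6667 + 3) = 0.7857
E2 = Em*(1+xi*eta*Vf)/(1-eta*Vf) = 24.86 GPa

24.86 GPa


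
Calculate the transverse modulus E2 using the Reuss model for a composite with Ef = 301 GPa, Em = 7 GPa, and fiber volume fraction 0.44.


1/E2 = Vf/Ef + (1-Vf)/Em = 0.44/301 + 0.56/7
E2 = 12.28 GPa

12.28 GPa


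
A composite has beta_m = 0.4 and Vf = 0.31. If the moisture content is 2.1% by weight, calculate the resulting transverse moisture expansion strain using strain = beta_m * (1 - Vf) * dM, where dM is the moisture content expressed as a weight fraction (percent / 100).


dM = 2.1/100 = 0.021
strain = beta_m * (1-Vf) * dM = 0.4 * 0.69 * 0.021 = 0.005796

0.005796


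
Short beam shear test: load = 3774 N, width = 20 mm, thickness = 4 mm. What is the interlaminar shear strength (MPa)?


ILSS = 3F/(4bh) = 3*3774/(4*20*4) = 35.38 MPa

35.38 MPa


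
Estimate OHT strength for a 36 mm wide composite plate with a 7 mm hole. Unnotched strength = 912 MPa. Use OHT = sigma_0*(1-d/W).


OHT = sigma_0*(1-d/W) = 912*(1-7/36) = 734.7 MPa

734.7 MPa


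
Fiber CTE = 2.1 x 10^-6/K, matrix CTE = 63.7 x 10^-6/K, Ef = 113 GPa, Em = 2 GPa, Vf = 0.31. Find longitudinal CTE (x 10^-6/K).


E1 = Ef*Vf + Em*(1-Vf) = 36.41
alpha_1 = (alpha_f*Ef*Vf + alpha_m*Em*(1-Vf))/E1 = 4.43 x 10^-6/K

4.43 x 10^-6/K


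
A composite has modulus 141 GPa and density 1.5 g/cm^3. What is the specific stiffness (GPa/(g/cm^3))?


Specific stiffness = E/rho = 141/1.5 = 94.0 GPa/(g/cm^3)

94.0 GPa/(g/cm^3)


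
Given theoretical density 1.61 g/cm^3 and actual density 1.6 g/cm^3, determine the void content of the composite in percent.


Void% = (rho_theo - rho_actual)/rho_theo * 100 = (1.61 - 1.6)/1.61 * 100 = 0.62%

0.62%


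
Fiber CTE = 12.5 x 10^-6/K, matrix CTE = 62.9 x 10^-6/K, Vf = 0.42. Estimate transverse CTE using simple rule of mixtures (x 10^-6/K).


alpha_2 = alpha_f*Vf + alpha_m*(1-Vf) = 12.5*0.42 + 62.9*0.58 = 41.7 x 10^-6/K

41.7 x 10^-6/K


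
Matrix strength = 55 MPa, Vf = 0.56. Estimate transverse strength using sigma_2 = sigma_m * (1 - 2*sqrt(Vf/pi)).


factor = 1 - 2*sqrt(0.56/pi) = 0.1556
sigma_2 = 55 * 0.1556 = 8.56 MPa

8.56 MPa


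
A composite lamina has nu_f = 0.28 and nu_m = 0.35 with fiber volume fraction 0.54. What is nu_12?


nu_12 = nu_f*Vf + nu_m*(1-Vf) = 0.28*0.54 + 0.35*0.46 = 0.3122

0.3122


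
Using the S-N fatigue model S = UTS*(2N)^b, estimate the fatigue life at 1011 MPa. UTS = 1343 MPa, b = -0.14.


N = 0.5 * (S/UTS)^(1/b) = 0.5 * (1011/1343)^(1/-0.14) = 3.8007 cycles

3.8007 cycles


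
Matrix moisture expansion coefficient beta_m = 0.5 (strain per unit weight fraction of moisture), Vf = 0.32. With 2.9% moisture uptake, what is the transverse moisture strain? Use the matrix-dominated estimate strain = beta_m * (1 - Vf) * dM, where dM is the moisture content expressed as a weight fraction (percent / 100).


dM = 2.9/100 = 0.029
strain = beta_m * (1-Vf) * dM = 0.5 * 0.68 * 0.029 = 0.00986

0.00986


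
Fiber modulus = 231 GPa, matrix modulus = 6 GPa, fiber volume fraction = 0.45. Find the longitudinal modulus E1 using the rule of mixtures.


E1 = Ef*Vf + Em*(1-Vf) = 231*0.45 + 6*0.55 = 107.25 GPa

107.25 GPa


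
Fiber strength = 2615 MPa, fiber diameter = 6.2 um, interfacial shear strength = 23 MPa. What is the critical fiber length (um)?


Lc = sigma_f * d / (2 * tau_i) = 2615 * 6.2 / (2 * 23) = 352.5 um

352.5 um


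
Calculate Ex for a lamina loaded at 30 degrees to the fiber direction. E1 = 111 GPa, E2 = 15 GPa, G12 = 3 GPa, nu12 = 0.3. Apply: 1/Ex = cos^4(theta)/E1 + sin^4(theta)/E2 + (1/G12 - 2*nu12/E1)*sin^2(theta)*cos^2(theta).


cos^4(30) = 0.5625, sin^4(30) = 0.0625, sin^2(30)*cos^2(30) = 0.1875
1/G12 - 2*nu12/E1 = 1/3 - 2*0.3/111 = 0.327928 GPa^-1
1/Ex = 0.5625/111 + 0.0625/15 + 0.327928*0.1875 = 0.0707207 GPa^-1
Ex = 14.14 GPa

14.14 GPa


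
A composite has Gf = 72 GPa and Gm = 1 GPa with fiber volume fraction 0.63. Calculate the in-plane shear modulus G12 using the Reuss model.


1/G12 = Vf/Gf + (1-Vf)/Gm = 0.63/72 + 0.37/1
G12 = 2.64 GPa

2.64 GPa


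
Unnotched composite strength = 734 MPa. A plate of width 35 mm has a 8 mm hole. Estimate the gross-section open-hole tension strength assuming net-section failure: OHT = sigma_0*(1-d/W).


OHT = sigma_0*(1-d/W) = 734*(1-8/35) = 566.2 MPa

566.2 MPa


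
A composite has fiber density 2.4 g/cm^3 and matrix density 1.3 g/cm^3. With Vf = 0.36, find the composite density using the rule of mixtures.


rho_c = rho_f*Vf + rho_m*(1-Vf) = 2.4*0.36 + 1.3*0.64 = 1.696 g/cm^3

1.696 g/cm^3


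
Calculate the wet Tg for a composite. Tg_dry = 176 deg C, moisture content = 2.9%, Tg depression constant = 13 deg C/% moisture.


Tg_wet = Tg_dry - k*moisture = 176 - 13*2.9 = 138.3 deg C

138.3 deg C


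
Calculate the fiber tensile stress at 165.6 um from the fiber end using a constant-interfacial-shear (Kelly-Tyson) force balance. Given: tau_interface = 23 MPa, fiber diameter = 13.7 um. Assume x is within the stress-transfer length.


Force balance: sigma_f * (pi*d^2/4) = tau * (pi*d) * x  ->  sigma_f = 4 * tau * x / d
sigma_f = 4 * 23 * 165.6 / 13.7 = 1112.1 MPa

1112.1 MPa


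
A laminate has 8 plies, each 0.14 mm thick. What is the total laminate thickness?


h = n * t_ply = 8 * 0.14 = 1.12 mm

1.12 mm


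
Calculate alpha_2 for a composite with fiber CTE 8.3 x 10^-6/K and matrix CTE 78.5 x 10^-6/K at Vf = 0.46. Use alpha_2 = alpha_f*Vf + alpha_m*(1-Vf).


alpha_2 = alpha_f*Vf + alpha_m*(1-Vf) = 8.3*0.46 + 78.5*0.54 = 46.2 x 10^-6/K

46.2 x 10^-6/K


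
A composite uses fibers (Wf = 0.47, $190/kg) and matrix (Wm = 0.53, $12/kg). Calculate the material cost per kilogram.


Cost = cost_f*Wf + cost_m*Wm = 190*0.47 + 12*0.53 = $95.66/kg

$95.66/kg


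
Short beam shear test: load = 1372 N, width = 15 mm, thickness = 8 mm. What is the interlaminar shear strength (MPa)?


ILSS = 3F/(4bh) = 3*1372/(4*15*8) = 8.58 MPa

8.58 MPa


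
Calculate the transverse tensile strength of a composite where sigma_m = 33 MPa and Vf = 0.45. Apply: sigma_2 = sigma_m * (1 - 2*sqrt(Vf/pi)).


factor = 1 - 2*sqrt(0.45/pi) = 0.2431
sigma_2 = 33 * 0.2431 = 8.02 MPa

8.02 MPa


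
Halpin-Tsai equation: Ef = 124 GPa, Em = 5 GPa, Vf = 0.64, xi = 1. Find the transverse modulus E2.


eta = (Ef/Em - 1)/(Ef/Em + xi) = (24.8 - 1)/(24.8 + 1) = 0.9225
E2 = Em*(1+xi*eta*Vf)/(1-eta*Vf) = 19.41 GPa

19.41 GPa


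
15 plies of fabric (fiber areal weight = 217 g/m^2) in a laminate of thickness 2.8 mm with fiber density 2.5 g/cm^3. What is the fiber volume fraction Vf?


Vf = n * FAW / (rho_f * h * 1000) = 15 * 217 / (2.5 * 2.8 * 1000) = 0.465

0.465


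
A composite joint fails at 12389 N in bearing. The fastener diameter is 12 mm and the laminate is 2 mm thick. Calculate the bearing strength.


sigma_br = F/(d*h) = 12389/(12*2) = 516.2 MPa

516.2 MPa


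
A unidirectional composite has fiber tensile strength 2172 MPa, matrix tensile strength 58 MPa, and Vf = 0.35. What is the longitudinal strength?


sigma_1 = sigma_f*Vf + sigma_m*(1-Vf) = 2172*0.35 + 58*0.65 = 797.9 MPa

797.9 MPa


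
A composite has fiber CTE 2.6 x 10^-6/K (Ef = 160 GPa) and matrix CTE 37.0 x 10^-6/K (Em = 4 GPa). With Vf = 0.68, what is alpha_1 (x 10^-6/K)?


E1 = Ef*Vf + Em*(1-Vf) = 110.08
alpha_1 = (alpha_f*Ef*Vf + alpha_m*Em*(1-Vf))/E1 = 3.0 x 10^-6/K

3.0 x 10^-6/K


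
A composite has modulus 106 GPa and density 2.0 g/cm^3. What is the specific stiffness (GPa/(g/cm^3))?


Specific stiffness = E/rho = 106/2.0 = 53.0 GPa/(g/cm^3)

53.0 GPa/(g/cm^3)


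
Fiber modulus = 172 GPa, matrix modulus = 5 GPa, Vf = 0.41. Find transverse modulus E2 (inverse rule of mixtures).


1/E2 = Vf/Ef + (1-Vf)/Em = 0.41/172 + 0.59/5
E2 = 8.31 GPa

8.31 GPa


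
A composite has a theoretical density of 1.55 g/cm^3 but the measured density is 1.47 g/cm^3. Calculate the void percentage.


Void% = (rho_theo - rho_actual)/rho_theo * 100 = (1.55 - 1.47)/1.55 * 100 = 5.16%

5.16%


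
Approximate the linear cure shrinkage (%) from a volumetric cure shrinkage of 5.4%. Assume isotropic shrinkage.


Linear shrinkage ≈ vol_shrink/3 = 5.4/3 = 1.8%

1.8%


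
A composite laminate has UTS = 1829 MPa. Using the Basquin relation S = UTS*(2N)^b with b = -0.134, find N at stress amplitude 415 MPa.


N = 0.5 * (S/UTS)^(1/b) = 0.5 * (415/1829)^(1/-0.134) = 32075.6924 cycles

32075.6924 cycles


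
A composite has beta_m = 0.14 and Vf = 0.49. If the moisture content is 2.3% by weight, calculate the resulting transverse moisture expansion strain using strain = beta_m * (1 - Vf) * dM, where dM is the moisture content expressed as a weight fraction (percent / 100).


dM = 2.3/100 = 0.023
strain = beta_m * (1-Vf) * dM = 0.14 * 0.51 * 0.023 = 0.0016422

0.0016422


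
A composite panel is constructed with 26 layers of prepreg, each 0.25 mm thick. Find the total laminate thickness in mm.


h = n * t_ply = 26 * 0.25 = 6.5 mm

6.5 mm


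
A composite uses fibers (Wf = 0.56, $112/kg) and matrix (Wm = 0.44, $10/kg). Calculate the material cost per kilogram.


Cost = cost_f*Wf + cost_m*Wm = 112*0.56 + 10*0.44 = $67.12/kg

$67.12/kg


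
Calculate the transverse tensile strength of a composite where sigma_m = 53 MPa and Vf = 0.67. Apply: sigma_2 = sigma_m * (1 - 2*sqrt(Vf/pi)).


factor = 1 - 2*sqrt(0.67/pi) = 0.0764
sigma_2 = 53 * 0.0764 = 4.05 MPa

4.05 MPa


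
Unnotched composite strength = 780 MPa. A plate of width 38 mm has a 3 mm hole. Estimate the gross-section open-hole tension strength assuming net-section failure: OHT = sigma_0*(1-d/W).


OHT = sigma_0*(1-d/W) = 780*(1-3/38) = 718.4 MPa

718.4 MPa


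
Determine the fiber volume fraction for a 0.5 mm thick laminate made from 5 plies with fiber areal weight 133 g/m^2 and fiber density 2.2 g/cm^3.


Vf = n * FAW / (rho_f * h * 1000) = 5 * 133 / (2.2 * 0.5 * 1000) = 0.6045

0.6045


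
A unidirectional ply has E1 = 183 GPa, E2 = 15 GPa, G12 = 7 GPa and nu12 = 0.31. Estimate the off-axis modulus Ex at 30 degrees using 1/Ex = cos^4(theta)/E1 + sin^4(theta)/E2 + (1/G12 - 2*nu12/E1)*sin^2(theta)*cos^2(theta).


cos^4(30) = 0.5625, sin^4(30) = 0.0625, sin^2(30)*cos^2(30) = 0.1875
1/G12 - 2*nu12/E1 = 1/7 - 2*0.31/183 = 0.139469 GPa^-1
1/Ex = 0.5625/183 + 0.0625/15 + 0.139469*0.1875 = 0.0333909 GPa^-1
Ex = 29.95 GPa

29.95 GPa


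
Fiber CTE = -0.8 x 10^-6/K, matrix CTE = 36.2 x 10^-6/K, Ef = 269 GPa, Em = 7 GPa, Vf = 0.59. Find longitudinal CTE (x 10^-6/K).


E1 = Ef*Vf + Em*(1-Vf) = 161.58
alpha_1 = (alpha_f*Ef*Vf + alpha_m*Em*(1-Vf))/E1 = -0.14 x 10^-6/K

-0.14 x 10^-6/K


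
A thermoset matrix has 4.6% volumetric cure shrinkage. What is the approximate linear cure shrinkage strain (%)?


Linear shrinkage ≈ vol_shrink/3 = 4.6/3 = 1.533%

1.533%


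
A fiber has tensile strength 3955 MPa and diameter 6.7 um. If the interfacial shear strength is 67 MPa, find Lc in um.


Lc = sigma_f * d / (2 * tau_i) = 3955 * 6.7 / (2 * 67) = 197.8 um

197.8 um


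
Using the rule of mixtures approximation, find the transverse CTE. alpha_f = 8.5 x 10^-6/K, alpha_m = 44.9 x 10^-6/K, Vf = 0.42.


alpha_2 = alpha_f*Vf + alpha_m*(1-Vf) = 8.5*0.42 + 44.9*0.58 = 29.6 x 10^-6/K

29.6 x 10^-6/K


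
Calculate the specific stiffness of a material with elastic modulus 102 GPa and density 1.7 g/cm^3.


Specific stiffness = E/rho = 102/1.7 = 60.0 GPa/(g/cm^3)

60.0 GPa/(g/cm^3)


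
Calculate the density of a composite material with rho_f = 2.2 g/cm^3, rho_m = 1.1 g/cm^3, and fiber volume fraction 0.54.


rho_c = rho_f*Vf + rho_m*(1-Vf) = 2.2*0.54 + 1.1*0.46 = 1.694 g/cm^3

1.694 g/cm^3


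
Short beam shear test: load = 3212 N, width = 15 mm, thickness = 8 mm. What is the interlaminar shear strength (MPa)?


ILSS = 3F/(4bh) = 3*3212/(4*15*8) = 20.08 MPa

20.08 MPa


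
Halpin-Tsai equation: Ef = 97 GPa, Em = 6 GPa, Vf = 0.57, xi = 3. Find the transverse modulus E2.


eta = (Ef/Em - 1)/(Ef/Em + xi) = (16.1667 - 1)/(16.1667 + 3) = 0.7913
E2 = Em*(1+xi*eta*Vf)/(1-eta*Vf) = 25.72 GPa

25.72 GPa


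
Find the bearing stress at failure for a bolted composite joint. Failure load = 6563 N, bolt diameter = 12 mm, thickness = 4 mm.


sigma_br = F/(d*h) = 6563/(12*4) = 136.7 MPa

136.7 MPa


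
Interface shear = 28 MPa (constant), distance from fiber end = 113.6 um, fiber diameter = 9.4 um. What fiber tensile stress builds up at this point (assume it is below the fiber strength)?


Force balance: sigma_f * (pi*d^2/4) = tau * (pi*d) * x  ->  sigma_f = 4 * tau * x / d
sigma_f = 4 * 28 * 113.6 / 9.4 = 1353.5 MPa

1353.5 MPa


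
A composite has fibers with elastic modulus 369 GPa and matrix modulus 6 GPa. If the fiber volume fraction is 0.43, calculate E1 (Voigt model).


E1 = Ef*Vf + Em*(1-Vf) = 369*0.43 + 6*0.57 = 162.09 GPa

162.09 GPa


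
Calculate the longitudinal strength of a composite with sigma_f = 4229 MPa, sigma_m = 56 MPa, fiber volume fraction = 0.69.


sigma_1 = sigma_f*Vf + sigma_m*(1-Vf) = 4229*0.69 + 56*0.31 = 2935.4 MPa

2935.4 MPa


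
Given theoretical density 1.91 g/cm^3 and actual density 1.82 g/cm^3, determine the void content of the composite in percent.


Void% = (rho_theo - rho_actual)/rho_theo * 100 = (1.91 - 1.82)/1.91 * 100 = 4.71%

4.71%


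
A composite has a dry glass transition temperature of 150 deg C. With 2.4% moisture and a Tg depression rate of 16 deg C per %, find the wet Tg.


Tg_wet = Tg_dry - k*moisture = 150 - 16*2.4 = 111.6 deg C

111.6 deg C


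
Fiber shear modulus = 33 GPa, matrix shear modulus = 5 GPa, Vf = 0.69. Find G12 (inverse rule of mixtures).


1/G12 = Vf/Gf + (1-Vf)/Gm = 0.69/33 + 0.31/5
G12 = 12.06 GPa

12.06 GPa


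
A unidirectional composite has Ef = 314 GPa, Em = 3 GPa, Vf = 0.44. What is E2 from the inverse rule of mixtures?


1/E2 = Vf/Ef + (1-Vf)/Em = 0.44/314 + 0.56/3
E2 = 5.32 GPa

5.32 GPa


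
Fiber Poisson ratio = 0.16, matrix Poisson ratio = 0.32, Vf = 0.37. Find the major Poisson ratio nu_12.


nu_12 = nu_f*Vf + nu_m*(1-Vf) = 0.16*0.37 + 0.32*0.63 = 0.2608

0.2608


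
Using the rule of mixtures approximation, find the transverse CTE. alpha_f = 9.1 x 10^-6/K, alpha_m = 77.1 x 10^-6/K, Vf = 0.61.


alpha_2 = alpha_f*Vf + alpha_m*(1-Vf) = 9.1*0.61 + 77.1*0.39 = 35.6 x 10^-6/K

35.6 x 10^-6/K


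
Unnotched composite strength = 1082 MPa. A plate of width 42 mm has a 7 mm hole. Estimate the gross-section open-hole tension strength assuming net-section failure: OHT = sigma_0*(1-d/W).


OHT = sigma_0*(1-d/W) = 1082*(1-7/42) = 901.7 MPa

901.7 MPa


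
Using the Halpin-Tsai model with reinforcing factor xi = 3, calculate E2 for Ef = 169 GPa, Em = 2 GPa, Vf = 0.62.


eta = (Ef/Em - 1)/(Ef/Em + xi) = (84.5 - 1)/(84.5 + 3) = 0.9543
E2 = Em*(1+xi*eta*Vf)/(1-eta*Vf) = 13.59 GPa

13.59 GPa


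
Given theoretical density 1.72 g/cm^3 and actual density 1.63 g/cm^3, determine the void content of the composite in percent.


Void% = (rho_theo - rho_actual)/rho_theo * 100 = (1.72 - 1.63)/1.72 * 100 = 5.23%

5.23%


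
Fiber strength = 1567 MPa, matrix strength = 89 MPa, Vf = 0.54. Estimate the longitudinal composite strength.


sigma_1 = sigma_f*Vf + sigma_m*(1-Vf) = 1567*0.54 + 89*0.46 = 887.1 MPa

887.1 MPa


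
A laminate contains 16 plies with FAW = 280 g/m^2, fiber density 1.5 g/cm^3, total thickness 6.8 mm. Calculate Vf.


Vf = n * FAW / (rho_f * h * 1000) = 16 * 280 / (1.5 * 6.8 * 1000) = 0.4392

0.4392


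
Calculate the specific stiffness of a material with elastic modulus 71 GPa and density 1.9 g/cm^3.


Specific stiffness = E/rho = 71/1.9 = 37.4 GPa/(g/cm^3)

37.4 GPa/(g/cm^3)


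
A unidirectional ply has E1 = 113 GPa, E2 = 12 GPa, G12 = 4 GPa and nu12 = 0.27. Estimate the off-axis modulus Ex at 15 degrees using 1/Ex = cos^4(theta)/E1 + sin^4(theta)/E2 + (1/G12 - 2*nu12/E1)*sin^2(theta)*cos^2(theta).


cos^4(15) = 0.870513, sin^4(15) = 0.004487, sin^2(15)*cos^2(15) = 0.0625
1/G12 - 2*nu12/E1 = 1/4 - 2*0.27/113 = 0.245221 GPa^-1
1/Ex = 0.870513/113 + 0.004487/12 + 0.245221*0.0625 = 0.0234039 GPa^-1
Ex = 42.73 GPa

42.73 GPa


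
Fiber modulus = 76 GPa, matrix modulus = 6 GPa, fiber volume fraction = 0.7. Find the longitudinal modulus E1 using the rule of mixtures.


E1 = Ef*Vf + Em*(1-Vf) = 76*0.7 + 6*0.3 = 55.0 GPa

55.0 GPa


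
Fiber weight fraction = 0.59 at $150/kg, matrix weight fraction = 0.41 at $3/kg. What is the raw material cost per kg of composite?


Cost = cost_f*Wf + cost_m*Wm = 150*0.59 + 3*0.41 = $89.73/kg

$89.73/kg


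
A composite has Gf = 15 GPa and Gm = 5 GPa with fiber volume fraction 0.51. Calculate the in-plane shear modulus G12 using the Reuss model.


1/G12 = Vf/Gf + (1-Vf)/Gm = 0.51/15 + 0.49/5
G12 = 7.58 GPa

7.58 GPa


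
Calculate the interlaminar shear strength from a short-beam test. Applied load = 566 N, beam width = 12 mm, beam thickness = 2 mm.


ILSS = 3F/(4bh) = 3*566/(4*12*2) = 17.69 MPa

17.69 MPa


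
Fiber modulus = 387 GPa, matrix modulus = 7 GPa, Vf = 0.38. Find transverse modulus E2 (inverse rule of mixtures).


1/E2 = Vf/Ef + (1-Vf)/Em = 0.38/387 + 0.62/7
E2 = 11.17 GPa

11.17 GPa


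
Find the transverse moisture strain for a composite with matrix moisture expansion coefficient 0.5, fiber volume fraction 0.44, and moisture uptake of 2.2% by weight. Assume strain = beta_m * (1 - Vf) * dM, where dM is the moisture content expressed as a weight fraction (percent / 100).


dM = 2.2/100 = 0.022
strain = beta_m * (1-Vf) * dM = 0.5 * 0.56 * 0.022 = 0.00616

0.00616


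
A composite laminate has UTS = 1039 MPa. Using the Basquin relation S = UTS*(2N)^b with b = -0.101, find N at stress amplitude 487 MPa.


N = 0.5 * (S/UTS)^(1/b) = 0.5 * (487/1039)^(1/-0.101) = 906.2605 cycles

906.2605 cycles


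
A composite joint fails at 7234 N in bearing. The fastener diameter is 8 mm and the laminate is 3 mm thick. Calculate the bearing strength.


sigma_br = F/(d*h) = 7234/(8*3) = 301.4 MPa

301.4 MPa


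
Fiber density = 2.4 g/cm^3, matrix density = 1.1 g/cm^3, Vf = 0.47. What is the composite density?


rho_c = rho_f*Vf + rho_m*(1-Vf) = 2.4*0.47 + 1.1*0.53 = 1.711 g/cm^3

1.711 g/cm^3


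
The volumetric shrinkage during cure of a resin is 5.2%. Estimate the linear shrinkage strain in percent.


Linear shrinkage ≈ vol_shrink/3 = 5.2/3 = 1.733%

1.733%


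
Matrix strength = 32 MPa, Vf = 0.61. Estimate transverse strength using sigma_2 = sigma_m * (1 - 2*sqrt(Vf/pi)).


factor = 1 - 2*sqrt(0.61/pi) = 0.1187
sigma_2 = 32 * 0.1187 = 3.8 MPa

3.8 MPa


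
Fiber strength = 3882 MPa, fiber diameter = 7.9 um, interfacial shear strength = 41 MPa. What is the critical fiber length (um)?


Lc = sigma_f * d / (2 * tau_i) = 3882 * 7.9 / (2 * 41) = 374.0 um

374.0 um


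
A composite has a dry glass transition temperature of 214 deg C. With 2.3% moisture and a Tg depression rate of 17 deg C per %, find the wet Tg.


Tg_wet = Tg_dry - k*moisture = 214 - 17*2.3 = 174.9 deg C

174.9 deg C


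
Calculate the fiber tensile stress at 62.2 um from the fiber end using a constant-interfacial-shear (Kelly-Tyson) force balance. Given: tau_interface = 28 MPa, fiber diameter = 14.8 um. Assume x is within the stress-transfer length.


Force balance: sigma_f * (pi*d^2/4) = tau * (pi*d) * x  ->  sigma_f = 4 * tau * x / d
sigma_f = 4 * 28 * 62.2 / 14.8 = 470.7 MPa

470.7 MPa


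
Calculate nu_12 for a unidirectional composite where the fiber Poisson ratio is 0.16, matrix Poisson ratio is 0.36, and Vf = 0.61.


nu_12 = nu_f*Vf + nu_m*(1-Vf) = 0.16*0.61 + 0.36*0.39 = 0.238

0.238


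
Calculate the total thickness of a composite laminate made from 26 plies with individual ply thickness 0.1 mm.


h = n * t_ply = 26 * 0.1 = 2.6 mm

2.6 mm


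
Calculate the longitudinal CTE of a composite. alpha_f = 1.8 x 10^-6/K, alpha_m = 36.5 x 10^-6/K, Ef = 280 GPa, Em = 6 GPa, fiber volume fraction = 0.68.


E1 = Ef*Vf + Em*(1-Vf) = 192.32
alpha_1 = (alpha_f*Ef*Vf + alpha_m*Em*(1-Vf))/E1 = 2.15 x 10^-6/K

2.15 x 10^-6/K


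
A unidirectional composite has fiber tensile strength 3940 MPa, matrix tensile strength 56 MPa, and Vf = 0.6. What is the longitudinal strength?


sigma_1 = sigma_f*Vf + sigma_m*(1-Vf) = 3940*0.6 + 56*0.4 = 2386.4 MPa

2386.4 MPa


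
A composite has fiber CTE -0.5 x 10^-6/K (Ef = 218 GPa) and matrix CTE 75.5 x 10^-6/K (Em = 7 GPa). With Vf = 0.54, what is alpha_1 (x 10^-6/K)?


E1 = Ef*Vf + Em*(1-Vf) = 120.94
alpha_1 = (alpha_f*Ef*Vf + alpha_m*Em*(1-Vf))/E1 = 1.52 x 10^-6/K

1.52 x 10^-6/K


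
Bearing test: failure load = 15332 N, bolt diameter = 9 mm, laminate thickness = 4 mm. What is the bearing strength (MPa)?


sigma_br = F/(d*h) = 15332/(9*4) = 425.9 MPa

425.9 MPa


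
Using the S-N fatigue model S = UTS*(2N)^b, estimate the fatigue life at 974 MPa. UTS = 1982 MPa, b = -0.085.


N = 0.5 * (S/UTS)^(1/b) = 0.5 * (974/1982)^(1/-0.085) = 2132.5910 cycles

2132.5910 cycles


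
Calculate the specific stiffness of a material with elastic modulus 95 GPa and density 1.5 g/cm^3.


Specific stiffness = E/rho = 95/1.5 = 63.3 GPa/(g/cm^3)

63.3 GPa/(g/cm^3)


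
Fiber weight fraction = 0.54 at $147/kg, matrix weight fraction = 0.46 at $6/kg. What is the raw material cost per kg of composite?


Cost = cost_f*Wf + cost_m*Wm = 147*0.54 + 6*0.46 = $82.14/kg

$82.14/kg


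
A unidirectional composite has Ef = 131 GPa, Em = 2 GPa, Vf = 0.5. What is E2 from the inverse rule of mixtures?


1/E2 = Vf/Ef + (1-Vf)/Em = 0.5/131 + 0.5/2
E2 = 3.94 GPa

3.94 GPa


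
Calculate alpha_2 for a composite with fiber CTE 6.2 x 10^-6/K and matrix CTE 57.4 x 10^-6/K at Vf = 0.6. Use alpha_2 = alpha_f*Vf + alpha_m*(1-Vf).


alpha_2 = alpha_f*Vf + alpha_m*(1-Vf) = 6.2*0.6 + 57.4*0.4 = 26.7 x 10^-6/K

26.7 x 10^-6/K


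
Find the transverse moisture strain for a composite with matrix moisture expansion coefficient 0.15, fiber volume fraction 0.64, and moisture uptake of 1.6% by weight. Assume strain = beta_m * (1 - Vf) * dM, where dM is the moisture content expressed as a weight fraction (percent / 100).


dM = 1.6/100 = 0.016
strain = beta_m * (1-Vf) * dM = 0.15 * 0.36 * 0.016 = 0.000864

0.000864
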